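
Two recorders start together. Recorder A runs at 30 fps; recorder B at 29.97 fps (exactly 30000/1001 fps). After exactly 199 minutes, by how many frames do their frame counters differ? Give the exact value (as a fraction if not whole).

199 min = 11940 s.
A emits 30 × 11940 = 358200 frames; B emits 30000/1001 × 11940 = 358200000/1001.
Difference = 358200/1001 frames (≈ 357.8422); B is behind A.

358200/1001 frames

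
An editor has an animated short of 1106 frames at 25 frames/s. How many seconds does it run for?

44.24 seconds

Running time = 1106 / (25) = 44.24 s.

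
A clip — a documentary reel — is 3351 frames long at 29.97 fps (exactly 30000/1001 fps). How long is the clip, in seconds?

Running time = 3351 / (30000/1001) = 111.8117 s.

111.8117 seconds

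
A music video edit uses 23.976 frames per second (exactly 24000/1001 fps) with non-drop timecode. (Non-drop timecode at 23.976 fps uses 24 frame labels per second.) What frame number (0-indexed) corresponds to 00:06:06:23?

8807

Total seconds to the label: (0 × 3600 + 6 × 60 + 6) = 366.
Frame index = 366 × 24 + 23 = 8807.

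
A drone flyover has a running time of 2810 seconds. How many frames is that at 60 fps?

Frames = 2810 × 60 = 168600.

168600 frames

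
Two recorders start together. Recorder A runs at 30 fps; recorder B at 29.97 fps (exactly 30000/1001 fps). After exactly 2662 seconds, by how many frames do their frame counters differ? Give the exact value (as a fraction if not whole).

A emits 30 × 2662 = 79860 frames; B emits 30000/1001 × 2662 = 7260000/91.
Difference = 7260/91 frames (≈ 79.7802); B is behind A.

7260/91 frames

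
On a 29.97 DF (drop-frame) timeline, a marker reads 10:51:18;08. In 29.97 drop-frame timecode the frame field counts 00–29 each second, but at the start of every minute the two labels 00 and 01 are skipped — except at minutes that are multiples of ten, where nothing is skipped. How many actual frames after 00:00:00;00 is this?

As if non-drop at 30 labels/s: (10 × 3600 + 51 × 60 + 18) × 30 + 8 = 1172348.
Minute boundaries passed: 651; those not divisible by 10: 651 − 65 = 586; dropped labels = 2 × 586 = 1172.
Actual frame index = 1172348 − 1172 = 1171176.

1171176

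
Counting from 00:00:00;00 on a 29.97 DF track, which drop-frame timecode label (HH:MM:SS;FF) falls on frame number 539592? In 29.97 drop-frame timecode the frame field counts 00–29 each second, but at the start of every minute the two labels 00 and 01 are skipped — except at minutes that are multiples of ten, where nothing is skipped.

Ten DF minutes hold 17982 frames, so frame 539592 lies in block 30 (frames 539460–557441) with 132 frames into that block.
The block's first minute is 1800 frames and the rest 1798 each; 132 frames reaches minute 0, so 30 × 18 + 0 × 2 = 540 labels have been skipped so far.
Adding those back, label number 539592 + 540 = 540132 at 30 labels/s is 18004 s + 12 f = 5 h 0 min 4 s frame 12, i.e. 05:00:04;12.

05:00:04;12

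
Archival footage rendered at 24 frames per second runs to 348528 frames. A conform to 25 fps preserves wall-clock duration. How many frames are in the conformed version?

363050 frames

Target frames = source frames × (target rate / source rate) = 348528 × (25)/(24) = 348528 × 25/24 = 363050.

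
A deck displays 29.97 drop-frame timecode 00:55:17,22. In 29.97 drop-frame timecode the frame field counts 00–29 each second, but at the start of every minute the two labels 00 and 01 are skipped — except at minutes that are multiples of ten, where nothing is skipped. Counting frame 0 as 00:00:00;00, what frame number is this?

99432

As if non-drop at 30 labels/s: (0 × 3600 + 55 × 60 + 17) × 30 + 22 = 99532.
Minute boundaries passed: 55; those not divisible by 10: 55 − 5 = 50; dropped labels = 2 × 50 = 100.
Actual frame index = 99532 − 100 = 99432.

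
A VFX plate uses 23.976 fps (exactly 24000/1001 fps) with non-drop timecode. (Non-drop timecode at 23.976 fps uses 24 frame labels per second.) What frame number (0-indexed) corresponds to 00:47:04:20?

Total seconds to the label: (0 × 3600 + 47 × 60 + 4) = 2824.
Frame index = 2824 × 24 + 20 = 67796.

67796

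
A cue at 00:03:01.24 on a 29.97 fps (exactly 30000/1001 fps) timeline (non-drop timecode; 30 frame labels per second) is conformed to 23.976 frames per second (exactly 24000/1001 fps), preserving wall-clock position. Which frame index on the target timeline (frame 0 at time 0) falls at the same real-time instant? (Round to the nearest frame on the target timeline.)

Source frame index: (0×3600 + 3×60 + 1) × 30 + 24 = 5454.
Real time: 5454 / (30000/1001) = 909909/5000 s.
Target frame: (909909/5000) × (24000/1001) = 21816/5 ≈ 4363.200 → 4363.

frame 4363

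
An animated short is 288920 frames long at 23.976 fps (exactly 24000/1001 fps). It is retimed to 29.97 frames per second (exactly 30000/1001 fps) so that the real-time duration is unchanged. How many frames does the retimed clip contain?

361150 frames

Target frames = source frames × (target rate / source rate) = 288920 × (30000/1001)/(24000/1001) = 288920 × 5/4 = 361150.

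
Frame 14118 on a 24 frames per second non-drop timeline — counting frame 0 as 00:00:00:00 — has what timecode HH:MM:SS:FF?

00:09:48:06

14118 ÷ 24 = 588 full seconds, remainder 6 frames.
588 s = 0 h 9 min 48 s.
Timecode: 00:09:48:06.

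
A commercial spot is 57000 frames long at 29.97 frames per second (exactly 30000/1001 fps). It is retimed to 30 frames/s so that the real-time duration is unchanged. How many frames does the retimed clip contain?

57057 frames

Target frames = source frames × (target rate / source rate) = 57000 × (30)/(30000/1001) = 57000 × 1001/1000 = 57057.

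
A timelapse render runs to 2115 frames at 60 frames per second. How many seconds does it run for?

35.25 seconds

Running time = 2115 / (60) = 35.25 s.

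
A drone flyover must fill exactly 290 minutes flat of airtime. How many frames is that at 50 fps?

870000 frames

290 min = 17400 s.
Frames = 17400 × 50 = 870000.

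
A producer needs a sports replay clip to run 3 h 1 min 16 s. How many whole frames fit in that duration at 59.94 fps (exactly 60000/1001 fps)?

3 h 1 min 16 s = 10876 s.
Frames = 10876 × 60000/1001 = 652560000/1001 ≈ 651908.0919.
Complete frames: 651908.

651908 frames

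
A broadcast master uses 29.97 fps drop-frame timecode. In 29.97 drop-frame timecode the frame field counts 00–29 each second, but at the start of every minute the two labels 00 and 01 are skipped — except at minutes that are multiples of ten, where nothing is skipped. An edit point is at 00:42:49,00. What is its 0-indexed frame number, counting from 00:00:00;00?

76994

As if non-drop at 30 labels/s: (0 × 3600 + 42 × 60 + 49) × 30 + 0 = 77070.
Minute boundaries passed: 42; those not divisible by 10: 42 − 4 = 38; dropped labels = 2 × 38 = 76.
Actual frame index = 77070 − 76 = 76994.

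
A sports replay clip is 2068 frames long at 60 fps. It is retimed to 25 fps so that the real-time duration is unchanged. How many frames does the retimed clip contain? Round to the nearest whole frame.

862 frames

Frames at target rate = 2068 × (25) / (60) = 2585/3 ≈ 861.667.
Nearest whole frame: 862.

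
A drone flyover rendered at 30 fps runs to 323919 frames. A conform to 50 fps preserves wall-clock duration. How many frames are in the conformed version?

539865 frames

Target frames = source frames × (target rate / source rate) = 323919 × (50)/(30) = 323919 × 5/3 = 539865.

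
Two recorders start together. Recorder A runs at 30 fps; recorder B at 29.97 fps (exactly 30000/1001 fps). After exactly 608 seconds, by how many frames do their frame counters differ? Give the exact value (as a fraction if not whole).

18240/1001 frames

A emits 30 × 608 = 18240 frames; B emits 30000/1001 × 608 = 18240000/1001.
Difference = 18240/1001 frames (≈ 18.2218); B is behind A.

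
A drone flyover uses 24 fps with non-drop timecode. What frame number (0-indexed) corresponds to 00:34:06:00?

49104

Total seconds to the label: (0 × 3600 + 34 × 60 + 6) = 2046.
Frame index = 2046 × 24 + 0 = 49104.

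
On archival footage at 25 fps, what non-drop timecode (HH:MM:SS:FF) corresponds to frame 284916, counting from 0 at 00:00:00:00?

03:09:56:16

284916 ÷ 25 = 11396 full seconds, remainder 16 frames.
11396 s = 3 h 9 min 56 s.
Timecode: 03:09:56:16.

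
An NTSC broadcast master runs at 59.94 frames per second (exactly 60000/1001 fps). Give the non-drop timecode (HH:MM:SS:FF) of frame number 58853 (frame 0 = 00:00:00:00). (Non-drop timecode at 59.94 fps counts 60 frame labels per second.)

58853 ÷ 60 = 980 full seconds, remainder 53 frames.
980 s = 0 h 16 min 20 s.
Timecode: 00:16:20:53.

00:16:20:53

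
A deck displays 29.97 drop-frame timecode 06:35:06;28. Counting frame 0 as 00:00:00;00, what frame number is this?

As if non-drop at 30 labels/s: (6 × 3600 + 35 × 60 + 6) × 30 + 28 = 711208.
Minute boundaries passed: 395; those not divisible by 10: 395 − 39 = 356; dropped labels = 2 × 356 = 712.
Actual frame index = 711208 − 712 = 710496.

710496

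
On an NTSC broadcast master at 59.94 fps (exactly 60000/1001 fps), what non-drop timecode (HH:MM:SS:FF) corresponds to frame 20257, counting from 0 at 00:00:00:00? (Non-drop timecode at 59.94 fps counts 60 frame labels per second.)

20257 ÷ 60 = 337 full seconds, remainder 37 frames.
337 s = 0 h 5 min 37 s.
Timecode: 00:05:37:37.

00:05:37:37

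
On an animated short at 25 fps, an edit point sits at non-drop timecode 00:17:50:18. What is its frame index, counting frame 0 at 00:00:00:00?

frame 26768

Total seconds to the label: (0 × 3600 + 17 × 60 + 50) = 1070.
Frame index = 1070 × 25 + 18 = 26768.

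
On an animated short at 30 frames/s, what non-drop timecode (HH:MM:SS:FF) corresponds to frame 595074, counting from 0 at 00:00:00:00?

595074 ÷ 30 = 19835 full seconds, remainder 24 frames.
19835 s = 5 h 30 min 35 s.
Timecode: 05:30:35:24.

05:30:35:24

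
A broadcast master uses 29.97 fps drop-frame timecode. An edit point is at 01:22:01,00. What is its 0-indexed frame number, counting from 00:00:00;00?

Complete 10-minute blocks: 8, each 17982 frames → 143856.
Remaining 2 whole minutes in the current block: 1800 + 1 × 1798 = 3598 frames.
Within the current minute: 1 × 30 + 0 − 2 = 28 (labels ;00/;01 skipped at this minute). Total = 143856 + 3598 + 28 = 147482.

147482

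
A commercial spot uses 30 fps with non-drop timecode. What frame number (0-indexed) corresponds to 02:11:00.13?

Total seconds to the label: (2 × 3600 + 11 × 60 + 0) = 7860.
Frame index = 7860 × 30 + 13 = 235813.

frame 235813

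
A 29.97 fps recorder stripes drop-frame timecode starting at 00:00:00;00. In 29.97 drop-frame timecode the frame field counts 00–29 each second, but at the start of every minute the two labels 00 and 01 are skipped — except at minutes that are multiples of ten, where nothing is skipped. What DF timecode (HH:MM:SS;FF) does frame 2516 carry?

Each 10-minute DF block holds 10 × 60 × 30 − 9 × 2 = 17982 frames. 2516 ÷ 17982 → 0 full blocks, remainder 2516.
Within the partial block the first minute is 1800 frames and each further minute 1798, so 1 further minute boundary passed. Total skipped labels = 18 × 0 + 2 × 1 = 2.
Non-drop label index = 2516 + 2 = 2518; at 30 labels/s that is 00:01:23:28, i.e. DF 00:01:23;28.

00:01:23;28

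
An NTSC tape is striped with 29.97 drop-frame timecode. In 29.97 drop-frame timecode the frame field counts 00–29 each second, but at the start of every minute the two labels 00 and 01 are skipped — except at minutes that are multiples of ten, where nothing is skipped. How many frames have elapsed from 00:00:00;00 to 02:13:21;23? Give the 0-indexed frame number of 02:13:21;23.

239813

Complete 10-minute blocks: 13, each 17982 frames → 233766.
Remaining 3 whole minutes in the current block: 1800 + 2 × 1798 = 5396 frames.
Within the current minute: 21 × 30 + 23 − 2 = 651 (labels ;00/;01 skipped at this minute). Total = 233766 + 5396 + 651 = 239813.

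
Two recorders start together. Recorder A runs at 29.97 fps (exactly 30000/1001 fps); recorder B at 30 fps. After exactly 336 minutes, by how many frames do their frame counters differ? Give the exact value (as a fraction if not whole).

336 min = 20160 s.
A emits 30000/1001 × 20160 = 86400000/143 frames; B emits 30 × 20160 = 604800.
Difference = 86400/143 frames (≈ 604.1958); B is ahead of A.

86400/143 frames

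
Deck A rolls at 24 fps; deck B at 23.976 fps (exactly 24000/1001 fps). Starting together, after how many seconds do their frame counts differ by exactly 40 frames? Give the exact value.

The gap grows by |24000/1001 − 24| = 24/1001 frames per second.
Time for a 40-frame gap: 40 ÷ (24/1001) = 5005/3 s.

5005/3 seconds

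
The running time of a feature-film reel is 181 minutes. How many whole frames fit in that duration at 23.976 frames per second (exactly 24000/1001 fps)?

181 min = 10860 s.
Frames = 10860 × 24000/1001 = 260640000/1001 ≈ 260379.6204.
Complete frames: 260379.

260379 frames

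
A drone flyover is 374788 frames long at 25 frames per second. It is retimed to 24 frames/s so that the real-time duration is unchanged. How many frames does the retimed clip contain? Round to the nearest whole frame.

359796 frames

Frames at target rate = 374788 × (24) / (25) = 8994912/25 ≈ 359796.480.
Nearest whole frame: 359796.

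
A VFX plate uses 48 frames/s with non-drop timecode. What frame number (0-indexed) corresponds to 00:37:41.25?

Total seconds to the label: (0 × 3600 + 37 × 60 + 41) = 2261.
Frame index = 2261 × 48 + 25 = 108553.

108553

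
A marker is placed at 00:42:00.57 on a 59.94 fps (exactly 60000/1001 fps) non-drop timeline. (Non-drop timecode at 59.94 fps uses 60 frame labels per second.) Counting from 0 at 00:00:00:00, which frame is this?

151257

Total seconds to the label: (0 × 3600 + 42 × 60 + 0) = 2520.
Frame index = 2520 × 60 + 57 = 151257.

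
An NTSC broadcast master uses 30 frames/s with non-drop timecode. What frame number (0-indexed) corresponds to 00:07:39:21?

13791

Total seconds to the label: (0 × 3600 + 7 × 60 + 39) = 459.
Frame index = 459 × 30 + 21 = 13791.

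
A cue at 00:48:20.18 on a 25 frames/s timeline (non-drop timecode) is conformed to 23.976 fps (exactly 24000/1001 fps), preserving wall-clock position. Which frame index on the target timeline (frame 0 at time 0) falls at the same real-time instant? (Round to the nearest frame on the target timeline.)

frame 69548

Source frame index: (0×3600 + 48×60 + 20) × 25 + 18 = 72518.
Real time: 72518 / (25) = 72518/25 s.
Target frame: (72518/25) × (24000/1001) = 69617280/1001 ≈ 69547.732 → 69548.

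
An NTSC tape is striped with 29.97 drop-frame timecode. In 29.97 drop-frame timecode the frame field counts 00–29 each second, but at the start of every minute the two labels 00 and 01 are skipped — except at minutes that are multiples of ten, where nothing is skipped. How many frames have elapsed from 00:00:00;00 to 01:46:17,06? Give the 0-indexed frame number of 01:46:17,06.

Complete 10-minute blocks: 10, each 17982 frames → 179820.
Remaining 6 whole minutes in the current block: 1800 + 5 × 1798 = 10790 frames.
Within the current minute: 17 × 30 + 6 − 2 = 514 (labels ;00/;01 skipped at this minute). Total = 179820 + 10790 + 514 = 191124.

191124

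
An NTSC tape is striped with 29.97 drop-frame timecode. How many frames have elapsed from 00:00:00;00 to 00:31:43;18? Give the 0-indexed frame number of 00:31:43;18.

57052

As if non-drop at 30 labels/s: (0 × 3600 + 31 × 60 + 43) × 30 + 18 = 57108.
Minute boundaries passed: 31; those not divisible by 10: 31 − 3 = 28; dropped labels = 2 × 28 = 56.
Actual frame index = 57108 − 56 = 57052.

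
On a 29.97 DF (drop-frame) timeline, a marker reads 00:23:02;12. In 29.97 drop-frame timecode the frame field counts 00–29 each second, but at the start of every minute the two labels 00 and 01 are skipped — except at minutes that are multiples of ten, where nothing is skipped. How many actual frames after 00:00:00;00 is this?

41430

As if non-drop at 30 labels/s: (0 × 3600 + 23 × 60 + 2) × 30 + 12 = 41472.
Minute boundaries passed: 23; those not divisible by 10: 23 − 2 = 21; dropped labels = 2 × 21 = 42.
Actual frame index = 41472 − 42 = 41430.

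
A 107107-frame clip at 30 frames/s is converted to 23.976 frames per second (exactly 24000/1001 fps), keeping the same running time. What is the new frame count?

Target frames = source frames × (target rate / source rate) = 107107 × (24000/1001)/(30) = 107107 × 800/1001 = 85600.

85600 frames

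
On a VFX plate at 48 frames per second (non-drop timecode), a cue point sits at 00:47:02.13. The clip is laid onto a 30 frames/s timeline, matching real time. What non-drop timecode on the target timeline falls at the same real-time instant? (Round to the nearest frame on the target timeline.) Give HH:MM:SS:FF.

00:47:02:08

Source frame index: (0×3600 + 47×60 + 2) × 48 + 13 = 135469.
Real time: 135469 / (48) = 135469/48 s.
Target frame: (135469/48) × (30) = 677345/8 ≈ 84668.125 → 84668.
At 30 labels/s: frame 84668 → 00:47:02:08.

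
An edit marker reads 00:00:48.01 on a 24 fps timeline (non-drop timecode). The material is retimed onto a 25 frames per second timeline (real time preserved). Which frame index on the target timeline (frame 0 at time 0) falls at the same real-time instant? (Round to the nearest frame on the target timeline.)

frame 1201

Source frame index: (0×3600 + 0×60 + 48) × 24 + 1 = 1153.
Real time: 1153 / (24) = 1153/24 s.
Target frame: (1153/24) × (25) = 28825/24 ≈ 1201.042 → 1201.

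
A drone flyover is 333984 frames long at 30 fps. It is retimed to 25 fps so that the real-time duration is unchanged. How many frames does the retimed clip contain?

278320 frames

Target frames = source frames × (target rate / source rate) = 333984 × (25)/(30) = 333984 × 5/6 = 278320.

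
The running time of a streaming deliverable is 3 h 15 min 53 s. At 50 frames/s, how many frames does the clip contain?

587650 frames

3 h 15 min 53 s = 11753 s.
Frames = 11753 × 50 = 587650.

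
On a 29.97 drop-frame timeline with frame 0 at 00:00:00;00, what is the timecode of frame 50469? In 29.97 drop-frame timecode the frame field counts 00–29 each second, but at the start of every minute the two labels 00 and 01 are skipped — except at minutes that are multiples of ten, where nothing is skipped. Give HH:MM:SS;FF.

00:28:04;01

Ten DF minutes hold 17982 frames, so frame 50469 lies in block 2 (frames 35964–53945) with 14505 frames into that block.
The block's first minute is 1800 frames and the rest 1798 each; 14505 frames reaches minute 8, so 2 × 18 + 8 × 2 = 52 labels have been skipped so far.
Adding those back, label number 50469 + 52 = 50521 at 30 labels/s is 1684 s + 1 f = 0 h 28 min 4 s frame 1, i.e. 00:28:04;01.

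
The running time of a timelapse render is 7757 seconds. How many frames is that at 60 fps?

Frames = 7757 × 60 = 465420.

465420 frames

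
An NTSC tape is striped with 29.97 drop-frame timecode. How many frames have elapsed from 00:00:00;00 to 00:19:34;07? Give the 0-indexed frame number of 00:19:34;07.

35191

Complete 10-minute blocks: 1, each 17982 frames → 17982.
Remaining 9 whole minutes in the current block: 1800 + 8 × 1798 = 16184 frames.
Within the current minute: 34 × 30 + 7 − 2 = 1025 (labels ;00/;01 skipped at this minute). Total = 17982 + 16184 + 1025 = 35191.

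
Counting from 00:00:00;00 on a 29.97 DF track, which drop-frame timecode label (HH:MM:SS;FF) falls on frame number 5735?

00:03:11;11

Each 10-minute DF block holds 10 × 60 × 30 − 9 × 2 = 17982 frames. 5735 ÷ 17982 → 0 full blocks, remainder 5735.
Within the partial block the first minute is 1800 frames and each further minute 1798, so 3 further minute boundaries passed. Total skipped labels = 18 × 0 + 2 × 3 = 6.
Non-drop label index = 5735 + 6 = 5741; at 30 labels/s that is 00:03:11:11, i.e. DF 00:03:11;11.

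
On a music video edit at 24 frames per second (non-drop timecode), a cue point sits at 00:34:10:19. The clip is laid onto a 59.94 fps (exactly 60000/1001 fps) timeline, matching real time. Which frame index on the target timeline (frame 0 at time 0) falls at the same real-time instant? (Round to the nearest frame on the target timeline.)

frame 122925

Source frame index: (0×3600 + 34×60 + 10) × 24 + 19 = 49219.
Real time: 49219 / (24) = 49219/24 s.
Target frame: (49219/24) × (60000/1001) = 123047500/1001 ≈ 122924.575 → 122925.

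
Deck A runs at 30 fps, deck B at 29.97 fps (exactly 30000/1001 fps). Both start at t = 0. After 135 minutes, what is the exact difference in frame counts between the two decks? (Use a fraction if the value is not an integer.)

243000/1001 frames

135 min = 8100 s.
A emits 30 × 8100 = 243000 frames; B emits 30000/1001 × 8100 = 243000000/1001.
Difference = 243000/1001 frames (≈ 242.7572); B is behind A.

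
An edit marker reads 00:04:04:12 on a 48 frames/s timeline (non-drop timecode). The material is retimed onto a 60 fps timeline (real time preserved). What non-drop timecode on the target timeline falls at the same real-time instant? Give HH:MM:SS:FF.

Source frame index: (0×3600 + 4×60 + 4) × 48 + 12 = 11724.
Real time: 11724 / (48) = 977/4 s.
Target frame: (977/4) × (60) = 14655.
At 60 labels/s: frame 14655 → 00:04:04:15.

00:04:04:15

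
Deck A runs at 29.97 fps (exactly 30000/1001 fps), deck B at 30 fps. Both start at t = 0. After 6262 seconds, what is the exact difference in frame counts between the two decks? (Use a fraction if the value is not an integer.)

187860/1001 frames

A emits 30000/1001 × 6262 = 187860000/1001 frames; B emits 30 × 6262 = 187860.
Difference = 187860/1001 frames (≈ 187.6723); B is ahead of A.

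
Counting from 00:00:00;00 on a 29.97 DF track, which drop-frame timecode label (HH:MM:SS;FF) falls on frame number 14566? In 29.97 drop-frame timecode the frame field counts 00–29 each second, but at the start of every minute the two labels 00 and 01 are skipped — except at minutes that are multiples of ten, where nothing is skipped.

Ten DF minutes hold 17982 frames, so frame 14566 lies in block 0 (frames 0–17981) with 14566 frames into that block.
The block's first minute is 1800 frames and the rest 1798 each; 14566 frames reaches minute 8, so 0 × 18 + 8 × 2 = 16 labels have been skipped so far.
Adding those back, label number 14566 + 16 = 14582 at 30 labels/s is 486 s + 2 f = 0 h 8 min 6 s frame 2, i.e. 00:08:06;02.

00:08:06;02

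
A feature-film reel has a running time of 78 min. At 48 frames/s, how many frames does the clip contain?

224640 frames

78 min = 4680 s.
Frames = 4680 × 48 = 224640.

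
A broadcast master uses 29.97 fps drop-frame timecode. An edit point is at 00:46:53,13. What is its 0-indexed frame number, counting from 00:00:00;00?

84319

As if non-drop at 30 labels/s: (0 × 3600 + 46 × 60 + 53) × 30 + 13 = 84403.
Minute boundaries passed: 46; those not divisible by 10: 46 − 4 = 42; dropped labels = 2 × 42 = 84.
Actual frame index = 84403 − 84 = 84319.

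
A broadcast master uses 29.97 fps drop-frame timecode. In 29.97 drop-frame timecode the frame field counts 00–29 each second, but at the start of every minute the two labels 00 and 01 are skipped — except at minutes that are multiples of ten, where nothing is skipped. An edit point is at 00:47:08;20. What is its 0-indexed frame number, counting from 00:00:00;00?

84774

Complete 10-minute blocks: 4, each 17982 frames → 71928.
Remaining 7 whole minutes in the current block: 1800 + 6 × 1798 = 12588 frames.
Within the current minute: 8 × 30 + 20 − 2 = 258 (labels ;00/;01 skipped at this minute). Total = 71928 + 12588 + 258 = 84774.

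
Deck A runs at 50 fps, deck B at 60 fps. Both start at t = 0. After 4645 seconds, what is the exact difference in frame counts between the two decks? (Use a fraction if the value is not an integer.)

A emits 50 × 4645 = 232250 frames; B emits 60 × 4645 = 278700.
Difference = 46450 frames; B is ahead of A.

46450 frames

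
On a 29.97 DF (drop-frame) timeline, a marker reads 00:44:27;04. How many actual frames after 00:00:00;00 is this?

Complete 10-minute blocks: 4, each 17982 frames → 71928.
Remaining 4 whole minutes in the current block: 1800 + 3 × 1798 = 7194 frames.
Within the current minute: 27 × 30 + 4 − 2 = 812 (labels ;00/;01 skipped at this minute). Total = 71928 + 7194 + 812 = 79934.

79934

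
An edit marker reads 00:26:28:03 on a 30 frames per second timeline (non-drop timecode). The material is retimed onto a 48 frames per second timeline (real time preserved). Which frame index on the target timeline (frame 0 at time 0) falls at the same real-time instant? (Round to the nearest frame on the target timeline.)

Source frame index: (0×3600 + 26×60 + 28) × 30 + 3 = 47643.
Real time: 47643 / (30) = 15881/10 s.
Target frame: (15881/10) × (48) = 381144/5 ≈ 76228.800 → 76229.

frame 76229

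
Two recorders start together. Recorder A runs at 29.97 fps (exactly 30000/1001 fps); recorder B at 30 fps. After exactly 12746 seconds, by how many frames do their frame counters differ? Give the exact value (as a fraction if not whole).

A emits 30000/1001 × 12746 = 382380000/1001 frames; B emits 30 × 12746 = 382380.
Difference = 382380/1001 frames (≈ 381.9980); B is ahead of A.

382380/1001 frames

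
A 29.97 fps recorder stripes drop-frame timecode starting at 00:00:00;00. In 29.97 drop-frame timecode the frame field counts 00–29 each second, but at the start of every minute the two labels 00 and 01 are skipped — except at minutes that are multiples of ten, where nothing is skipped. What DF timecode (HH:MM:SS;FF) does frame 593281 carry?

Ten DF minutes hold 17982 frames, so frame 593281 lies in block 32 (frames 575424–593405) with 17857 frames into that block.
The block's first minute is 1800 frames and the rest 1798 each; 17857 frames reaches minute 9, so 32 × 18 + 9 × 2 = 594 labels have been skipped so far.
Adding those back, label number 593281 + 594 = 593875 at 30 labels/s is 19795 s + 25 f = 5 h 29 min 55 s frame 25, i.e. 05:29:55;25.

05:29:55;25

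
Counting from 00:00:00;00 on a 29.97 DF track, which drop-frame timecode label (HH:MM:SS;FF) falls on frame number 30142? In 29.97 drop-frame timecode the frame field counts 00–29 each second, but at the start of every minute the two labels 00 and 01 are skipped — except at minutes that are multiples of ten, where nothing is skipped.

00:16:45;22

Each 10-minute DF block holds 10 × 60 × 30 − 9 × 2 = 17982 frames. 30142 ÷ 17982 → 1 full block, remainder 12160.
Within the partial block the first minute is 1800 frames and each further minute 1798, so 6 further minute boundaries passed. Total skipped labels = 18 × 1 + 2 × 6 = 30.
Non-drop label index = 30142 + 30 = 30172; at 30 labels/s that is 00:16:45:22, i.e. DF 00:16:45;22.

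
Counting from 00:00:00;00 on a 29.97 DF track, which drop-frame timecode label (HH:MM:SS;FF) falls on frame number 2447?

00:01:21;19

Each 10-minute DF block holds 10 × 60 × 30 − 9 × 2 = 17982 frames. 2447 ÷ 17982 → 0 full blocks, remainder 2447.
Within the partial block the first minute is 1800 frames and each further minute 1798, so 1 further minute boundary passed. Total skipped labels = 18 × 0 + 2 × 1 = 2.
Non-drop label index = 2447 + 2 = 2449; at 30 labels/s that is 00:01:21:19, i.e. DF 00:01:21;19.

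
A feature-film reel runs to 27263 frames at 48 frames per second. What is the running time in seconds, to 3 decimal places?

Running time = 27263 × 1/48 = 27263/48 s ≈ 567.979 s.

567.979 seconds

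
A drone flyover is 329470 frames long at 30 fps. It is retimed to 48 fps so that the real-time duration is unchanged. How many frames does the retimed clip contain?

527152 frames

Target frames = source frames × (target rate / source rate) = 329470 × (48)/(30) = 329470 × 8/5 = 527152.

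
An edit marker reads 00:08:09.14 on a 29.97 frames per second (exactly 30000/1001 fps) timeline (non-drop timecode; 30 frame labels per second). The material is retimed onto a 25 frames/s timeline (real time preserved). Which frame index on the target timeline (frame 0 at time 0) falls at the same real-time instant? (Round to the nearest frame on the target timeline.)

frame 12249

Source frame index: (0×3600 + 8×60 + 9) × 30 + 14 = 14684.
Real time: 14684 / (30000/1001) = 3674671/7500 s.
Target frame: (3674671/7500) × (25) = 3674671/300 ≈ 12248.903 → 12249.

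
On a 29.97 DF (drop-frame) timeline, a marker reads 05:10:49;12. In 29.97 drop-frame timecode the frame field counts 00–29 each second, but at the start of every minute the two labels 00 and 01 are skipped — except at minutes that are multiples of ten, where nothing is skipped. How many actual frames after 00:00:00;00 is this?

Complete 10-minute blocks: 31, each 17982 frames → 557442.
Remaining 0 whole minutes in the current block: 0 frames.
Within the current minute: 49 × 30 + 12 = 1482. Total = 557442 + 0 + 1482 = 558924.

558924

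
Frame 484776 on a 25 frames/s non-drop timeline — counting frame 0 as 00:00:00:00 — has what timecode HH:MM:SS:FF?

05:23:11:01

484776 ÷ 25 = 19391 full seconds, remainder 1 frame.
19391 s = 5 h 23 min 11 s.
Timecode: 05:23:11:01.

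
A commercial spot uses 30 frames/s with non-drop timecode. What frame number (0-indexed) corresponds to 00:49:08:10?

frame 88450

Total seconds to the label: (0 × 3600 + 49 × 60 + 8) = 2948.
Frame index = 2948 × 30 + 10 = 88450.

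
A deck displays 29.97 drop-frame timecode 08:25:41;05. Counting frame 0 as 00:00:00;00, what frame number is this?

As if non-drop at 30 labels/s: (8 × 3600 + 25 × 60 + 41) × 30 + 5 = 910235.
Minute boundaries passed: 505; those not divisible by 10: 505 − 50 = 455; dropped labels = 2 × 455 = 910.
Actual frame index = 910235 − 910 = 909325.

909325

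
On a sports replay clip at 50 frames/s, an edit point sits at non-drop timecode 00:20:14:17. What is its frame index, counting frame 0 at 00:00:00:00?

frame 60717

Total seconds to the label: (0 × 3600 + 20 × 60 + 14) = 1214.
Frame index = 1214 × 50 + 17 = 60717.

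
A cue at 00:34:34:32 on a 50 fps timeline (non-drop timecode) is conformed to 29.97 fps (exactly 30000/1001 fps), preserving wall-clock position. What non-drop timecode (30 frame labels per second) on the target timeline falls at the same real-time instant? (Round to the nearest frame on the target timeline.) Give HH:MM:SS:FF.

00:34:32:17

Source frame index: (0×3600 + 34×60 + 34) × 50 + 32 = 103732.
Real time: 103732 / (50) = 51866/25 s.
Target frame: (51866/25) × (30000/1001) = 62239200/1001 ≈ 62177.023 → 62177.
At 30 labels/s: frame 62177 → 00:34:32:17.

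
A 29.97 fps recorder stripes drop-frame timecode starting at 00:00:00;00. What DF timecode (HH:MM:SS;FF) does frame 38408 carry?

Each 10-minute DF block holds 10 × 60 × 30 − 9 × 2 = 17982 frames. 38408 ÷ 17982 → 2 full blocks, remainder 2444.
Within the partial block the first minute is 1800 frames and each further minute 1798, so 1 further minute boundary passed. Total skipped labels = 18 × 2 + 2 × 1 = 38.
Non-drop label index = 38408 + 38 = 38446; at 30 labels/s that is 00:21:21:16, i.e. DF 00:21:21;16.

00:21:21;16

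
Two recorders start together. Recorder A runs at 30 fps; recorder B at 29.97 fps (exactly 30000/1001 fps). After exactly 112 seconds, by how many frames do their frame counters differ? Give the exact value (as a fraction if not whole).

480/143 frames

A emits 30 × 112 = 3360 frames; B emits 30000/1001 × 112 = 480000/143.
Difference = 480/143 frames (≈ 3.3566); B is behind A.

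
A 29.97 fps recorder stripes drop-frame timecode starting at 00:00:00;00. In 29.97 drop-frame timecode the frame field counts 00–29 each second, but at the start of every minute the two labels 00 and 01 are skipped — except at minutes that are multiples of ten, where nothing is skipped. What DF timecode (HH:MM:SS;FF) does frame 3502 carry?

Ten DF minutes hold 17982 frames, so frame 3502 lies in block 0 (frames 0–17981) with 3502 frames into that block.
The block's first minute is 1800 frames and the rest 1798 each; 3502 frames reaches minute 1, so 0 × 18 + 1 × 2 = 2 labels have been skipped so far.
Adding those back, label number 3502 + 2 = 3504 at 30 labels/s is 116 s + 24 f = 0 h 1 min 56 s frame 24, i.e. 00:01:56;24.

00:01:56;24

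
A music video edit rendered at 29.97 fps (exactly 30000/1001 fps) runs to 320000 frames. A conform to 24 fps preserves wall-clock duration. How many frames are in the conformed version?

256256 frames

Target frames = source frames × (target rate / source rate) = 320000 × (24)/(30000/1001) = 320000 × 1001/1250 = 256256.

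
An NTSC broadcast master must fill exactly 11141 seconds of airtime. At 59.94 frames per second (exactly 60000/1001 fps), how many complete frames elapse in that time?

Frames = 11141 × 60000/1001 = 51420000/77 ≈ 667792.2078.
Complete frames: 667792.

667792 frames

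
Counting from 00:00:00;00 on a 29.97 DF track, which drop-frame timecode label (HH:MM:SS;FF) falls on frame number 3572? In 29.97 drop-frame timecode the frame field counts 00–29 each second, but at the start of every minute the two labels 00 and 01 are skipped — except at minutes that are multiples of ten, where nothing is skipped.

Ten DF minutes hold 17982 frames, so frame 3572 lies in block 0 (frames 0–17981) with 3572 frames into that block.
The block's first minute is 1800 frames and the rest 1798 each; 3572 frames reaches minute 1, so 0 × 18 + 1 × 2 = 2 labels have been skipped so far.
Adding those back, label number 3572 + 2 = 3574 at 30 labels/s is 119 s + 4 f = 0 h 1 min 59 s frame 4, i.e. 00:01:59;04.

00:01:59;04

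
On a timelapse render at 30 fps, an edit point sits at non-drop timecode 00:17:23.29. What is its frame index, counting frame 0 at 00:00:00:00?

frame 31319

Total seconds to the label: (0 × 3600 + 17 × 60 + 23) = 1043.
Frame index = 1043 × 30 + 29 = 31319.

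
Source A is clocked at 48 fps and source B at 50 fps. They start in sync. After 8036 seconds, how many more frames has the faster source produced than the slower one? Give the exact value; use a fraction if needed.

A emits 48 × 8036 = 385728 frames; B emits 50 × 8036 = 401800.
Difference = 16072 frames; B is ahead of A.

16072 frames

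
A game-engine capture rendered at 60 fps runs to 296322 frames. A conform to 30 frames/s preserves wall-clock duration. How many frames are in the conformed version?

Target frames = source frames × (target rate / source rate) = 296322 × (30)/(60) = 296322 × 1/2 = 148161.

148161 frames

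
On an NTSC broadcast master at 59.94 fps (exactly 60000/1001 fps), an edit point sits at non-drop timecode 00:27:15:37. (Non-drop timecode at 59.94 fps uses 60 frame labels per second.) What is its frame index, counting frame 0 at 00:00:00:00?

98137

Total seconds to the label: (0 × 3600 + 27 × 60 + 15) = 1635.
Frame index = 1635 × 60 + 37 = 98137.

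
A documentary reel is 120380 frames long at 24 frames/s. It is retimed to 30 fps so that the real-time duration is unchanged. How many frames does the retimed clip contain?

150475 frames

Target frames = source frames × (target rate / source rate) = 120380 × (30)/(24) = 120380 × 5/4 = 150475.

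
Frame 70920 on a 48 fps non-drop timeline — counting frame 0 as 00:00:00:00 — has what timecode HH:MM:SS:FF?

70920 ÷ 48 = 1477 full seconds, remainder 24 frames.
1477 s = 0 h 24 min 37 s.
Timecode: 00:24:37:24.

00:24:37:24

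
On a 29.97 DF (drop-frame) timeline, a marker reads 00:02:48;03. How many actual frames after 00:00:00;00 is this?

5039

As if non-drop at 30 labels/s: (0 × 3600 + 2 × 60 + 48) × 30 + 3 = 5043.
Minute boundaries passed: 2; those not divisible by 10: 2 − 0 = 2; dropped labels = 2 × 2 = 4.
Actual frame index = 5043 − 4 = 5039.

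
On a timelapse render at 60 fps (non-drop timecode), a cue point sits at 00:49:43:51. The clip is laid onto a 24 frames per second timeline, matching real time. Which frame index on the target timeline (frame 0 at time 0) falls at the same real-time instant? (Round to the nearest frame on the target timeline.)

Source frame index: (0×3600 + 49×60 + 43) × 60 + 51 = 179031.
Real time: 179031 / (60) = 59677/20 s.
Target frame: (59677/20) × (24) = 358062/5 ≈ 71612.400 → 71612.

frame 71612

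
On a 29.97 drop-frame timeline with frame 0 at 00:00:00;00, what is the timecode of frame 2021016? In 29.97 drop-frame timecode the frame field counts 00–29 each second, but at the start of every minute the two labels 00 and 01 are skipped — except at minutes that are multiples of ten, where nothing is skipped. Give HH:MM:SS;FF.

Ten DF minutes hold 17982 frames, so frame 2021016 lies in block 112 (frames 2013984–2031965) with 7032 frames into that block.
The block's first minute is 1800 frames and the rest 1798 each; 7032 frames reaches minute 3, so 112 × 18 + 3 × 2 = 2022 labels have been skipped so far.
Adding those back, label number 2021016 + 2022 = 2023038 at 30 labels/s is 67434 s + 18 f = 18 h 43 min 54 s frame 18, i.e. 18:43:54;18.

18:43:54;18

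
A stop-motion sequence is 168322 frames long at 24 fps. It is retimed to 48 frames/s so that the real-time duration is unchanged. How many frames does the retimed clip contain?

Frames at target rate = 168322 × (48) / (24) = 336644.

336644 frames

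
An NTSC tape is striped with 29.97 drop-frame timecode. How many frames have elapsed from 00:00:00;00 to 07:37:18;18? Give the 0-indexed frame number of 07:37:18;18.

As if non-drop at 30 labels/s: (7 × 3600 + 37 × 60 + 18) × 30 + 18 = 823158.
Minute boundaries passed: 457; those not divisible by 10: 457 − 45 = 412; dropped labels = 2 × 412 = 824.
Actual frame index = 823158 − 824 = 822334.

822334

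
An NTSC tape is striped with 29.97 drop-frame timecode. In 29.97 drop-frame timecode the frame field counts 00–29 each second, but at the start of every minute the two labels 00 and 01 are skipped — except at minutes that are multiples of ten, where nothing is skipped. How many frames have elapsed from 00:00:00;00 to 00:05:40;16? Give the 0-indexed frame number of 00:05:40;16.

10206

As if non-drop at 30 labels/s: (0 × 3600 + 5 × 60 + 40) × 30 + 16 = 10216.
Minute boundaries passed: 5; those not divisible by 10: 5 − 0 = 5; dropped labels = 2 × 5 = 10.
Actual frame index = 10216 − 10 = 10206.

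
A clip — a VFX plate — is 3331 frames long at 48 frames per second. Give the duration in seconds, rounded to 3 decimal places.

69.396 seconds

Running time = 3331 × 1/48 = 3331/48 s ≈ 69.396 s.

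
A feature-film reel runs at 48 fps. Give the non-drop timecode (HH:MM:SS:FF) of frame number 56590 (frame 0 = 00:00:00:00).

56590 ÷ 48 = 1178 full seconds, remainder 46 frames.
1178 s = 0 h 19 min 38 s.
Timecode: 00:19:38:46.

00:19:38:46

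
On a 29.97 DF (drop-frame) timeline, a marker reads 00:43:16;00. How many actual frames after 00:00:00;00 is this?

Complete 10-minute blocks: 4, each 17982 frames → 71928.
Remaining 3 whole minutes in the current block: 1800 + 2 × 1798 = 5396 frames.
Within the current minute: 16 × 30 + 0 − 2 = 478 (labels ;00/;01 skipped at this minute). Total = 71928 + 5396 + 478 = 77802.

77802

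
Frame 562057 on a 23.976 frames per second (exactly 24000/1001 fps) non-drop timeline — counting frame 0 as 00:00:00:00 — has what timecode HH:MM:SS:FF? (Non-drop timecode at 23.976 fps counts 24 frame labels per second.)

562057 ÷ 24 = 23419 full seconds, remainder 1 frame.
23419 s = 6 h 30 min 19 s.
Timecode: 06:30:19:01.

06:30:19:01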